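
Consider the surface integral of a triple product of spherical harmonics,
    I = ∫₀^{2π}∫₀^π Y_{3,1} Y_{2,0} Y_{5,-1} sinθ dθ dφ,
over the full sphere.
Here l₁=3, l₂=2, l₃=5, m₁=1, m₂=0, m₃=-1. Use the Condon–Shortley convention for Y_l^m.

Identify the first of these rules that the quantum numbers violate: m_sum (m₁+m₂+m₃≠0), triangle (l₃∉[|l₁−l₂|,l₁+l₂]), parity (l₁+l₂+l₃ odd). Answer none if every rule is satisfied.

none

m₁+m₂+m₃ = 1 + 0 − 1 = 0  ✓
triangle: |3−2|=1 ≤ l₃=5 ≤ 3+2=5  ✓
parity: l₁+l₂+l₃ = 10 is even  ✓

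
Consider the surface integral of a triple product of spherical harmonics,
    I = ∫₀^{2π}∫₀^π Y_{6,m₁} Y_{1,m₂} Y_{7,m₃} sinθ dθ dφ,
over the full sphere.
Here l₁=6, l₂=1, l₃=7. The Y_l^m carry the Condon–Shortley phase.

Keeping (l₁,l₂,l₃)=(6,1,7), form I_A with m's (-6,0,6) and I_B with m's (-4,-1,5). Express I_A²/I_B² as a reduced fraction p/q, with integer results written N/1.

Same 6,1,7: normalisation and zero-m 3j drop out of the ratio.
A: Δ: 0! 12! 2! / 15! → 1/1365; sum: t=0:+1/479001600 = 1/479001600; 3j²(6 1 7; -6 0 6) = Δ·Π!·Σ² = 1/105  (sign -1)
B: Δ: 0! 12! 2! / 15! → 1/1365; sum: t=0:+1/14515200 = 1/14515200; 3j²(6 1 7; -4 -1 5) = Δ·Π!·Σ² = 22/455  (sign +1)
I_A²/I_B² = (1/105)/(22/455) = 13/66

13/66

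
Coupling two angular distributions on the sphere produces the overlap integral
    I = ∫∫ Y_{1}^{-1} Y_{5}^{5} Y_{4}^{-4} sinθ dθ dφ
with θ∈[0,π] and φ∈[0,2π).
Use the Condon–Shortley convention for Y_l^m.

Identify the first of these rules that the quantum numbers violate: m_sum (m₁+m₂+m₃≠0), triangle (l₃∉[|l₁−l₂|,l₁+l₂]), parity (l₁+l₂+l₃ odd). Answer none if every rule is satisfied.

none

azimuthal sum: -1 + 5 − 4 = 0  ✓
4 ≤ 4 ≤ 6 (triangle on l)  ✓
L = 1 + 5 + 4 = 10 (even)  ✓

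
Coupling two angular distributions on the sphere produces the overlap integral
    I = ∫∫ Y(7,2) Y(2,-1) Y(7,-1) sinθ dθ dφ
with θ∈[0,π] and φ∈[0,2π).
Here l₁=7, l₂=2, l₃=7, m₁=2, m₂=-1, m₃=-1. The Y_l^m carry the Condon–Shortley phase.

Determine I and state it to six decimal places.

0.077064

m-sum 0 ✓  L=16 even ✓  5≤7≤9 ✓
Π(2lᵢ+1) = 15×5×15 = 1125
triangle coeff Δ(7,2,7) = 1/185640
Σ_t [0,2]: t=0:+1/2419200 t=1:−1/518400 t=2:+1/2419200 = -1/907200
(3j)²=56/3315 [(7 2 7; 0 0 0)], sign=+1
Σ_t [0,1]: t=0:+1/1209600 t=1:−1/1935360 = 1/3225600
(3j)²=243/61880 [(7 2 7; 2 -1 -1)], sign=+1
⇒ 4πI² = 3645/48841
I = (+1)√(3645/48841/(4π)) = 0.07706400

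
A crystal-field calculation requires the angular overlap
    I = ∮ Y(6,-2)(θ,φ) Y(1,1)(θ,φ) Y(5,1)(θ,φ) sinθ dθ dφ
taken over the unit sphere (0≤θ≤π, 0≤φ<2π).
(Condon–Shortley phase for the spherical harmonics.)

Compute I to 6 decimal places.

Checks pass: Σm=0; 12 even; l₃=5∈[5,7].
(2·6+1)(2·1+1)(2·5+1) = 429
Δ: 2! 10! 0! / 13! → 1/858
sum: t=1:−1/14400 = -1/14400
3j²(6 1 5; 0 0 0) = Δ·Π!·Σ² = 6/143  (sign +1)
sum: t=2:+1/34560 = 1/34560
3j²(6 1 5; -2 1 1) = Δ·Π!·Σ² = 14/429  (sign +1)
combine: 4πI² = 429·6/143·14/429 = 84/143
take √, sign +1: I = 0.21620548

0.216205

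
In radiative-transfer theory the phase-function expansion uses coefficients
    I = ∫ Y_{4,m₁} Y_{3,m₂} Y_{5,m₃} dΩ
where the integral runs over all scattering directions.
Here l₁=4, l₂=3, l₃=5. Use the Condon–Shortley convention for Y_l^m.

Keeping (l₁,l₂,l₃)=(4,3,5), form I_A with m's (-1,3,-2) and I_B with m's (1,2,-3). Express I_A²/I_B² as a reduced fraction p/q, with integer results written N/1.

25/1

Shared (l₁,l₂,l₃)=(4,3,5): N and (l;000)² cancel in I_A²/I_B².
A: Δ = 2!·6!·4!/13! = 1/180180; Racah Σ t=2..2: t=2:+1/1728 = 1/1728; ⇒ 3j(4 3 5; -1 3 -2)² = 25/858, sgn -1
B: Δ = 2!·6!·4!/13! = 1/180180; Racah Σ t=1..2: t=1:−1/1152 t=2:+1/1440 = -1/5760; ⇒ 3j(4 3 5; 1 2 -3)² = 1/858, sgn -1
I_A²/I_B² = (25/858)/(1/858) = 25/1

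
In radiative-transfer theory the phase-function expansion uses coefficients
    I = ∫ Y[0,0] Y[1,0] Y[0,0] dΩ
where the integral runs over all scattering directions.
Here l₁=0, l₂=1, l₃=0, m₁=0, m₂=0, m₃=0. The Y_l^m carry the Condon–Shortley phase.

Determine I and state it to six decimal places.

triangle: need 1≤l₃≤1, have 0; I=0

0.000000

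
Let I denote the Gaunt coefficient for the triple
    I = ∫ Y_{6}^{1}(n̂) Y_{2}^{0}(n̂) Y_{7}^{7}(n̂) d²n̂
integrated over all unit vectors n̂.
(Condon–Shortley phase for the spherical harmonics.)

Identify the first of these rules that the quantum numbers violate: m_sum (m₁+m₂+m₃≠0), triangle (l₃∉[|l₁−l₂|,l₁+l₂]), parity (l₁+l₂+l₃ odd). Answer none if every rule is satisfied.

Σmᵢ = 8  ✗
l₃∈[|l₁−l₂|,l₁+l₂]=[4,8], have l₃=7
Σlᵢ = 15 ⇒ odd

m_sum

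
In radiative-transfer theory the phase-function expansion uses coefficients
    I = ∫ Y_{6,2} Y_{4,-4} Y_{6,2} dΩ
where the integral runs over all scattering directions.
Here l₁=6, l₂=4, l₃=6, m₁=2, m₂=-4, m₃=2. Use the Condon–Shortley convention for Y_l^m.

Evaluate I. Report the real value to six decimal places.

0.176698

Checks pass: Σm=0; 16 even; l₃=6∈[2,10].
(2·6+1)(2·4+1)(2·6+1) = 1521
Δ: 4! 8! 4! / 17! → 1/15315300
sum: t=0:+1/829440 t=1:−1/25920 t=2:+1/9216 t=3:−1/25920 t=4:+1/829440 = 7/207360
3j²(6 4 6; 0 0 0) = Δ·Π!·Σ² = 28/2431  (sign +1)
sum: t=0:+1/331776 = 1/331776
3j²(6 4 6; 2 -4 2) = Δ·Π!·Σ² = 490/21879  (sign +1)
combine: 4πI² = 1521·28/2431·490/21879 = 13720/34969
take √, sign +1: I = 0.17669755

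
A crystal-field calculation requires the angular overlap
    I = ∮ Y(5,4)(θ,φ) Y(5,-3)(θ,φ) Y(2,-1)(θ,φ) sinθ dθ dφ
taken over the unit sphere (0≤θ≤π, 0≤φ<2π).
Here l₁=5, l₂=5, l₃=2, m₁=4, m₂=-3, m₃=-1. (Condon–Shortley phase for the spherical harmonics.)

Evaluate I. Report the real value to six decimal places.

0.196098

m-sum 0 ✓  L=12 even ✓  0≤2≤10 ✓
Π(2lᵢ+1) = 11×11×5 = 605
triangle coeff Δ(5,5,2) = 1/38610
Σ_t [3,5]: t=3:−1/2880 t=4:+1/576 t=5:−1/2880 = 1/960
(3j)²=10/429 [(5 5 2; 0 0 0)], sign=+1
Σ_t [0,1]: t=0:+1/80640 t=1:−1/10080 = -1/11520
(3j)²=49/1430 [(5 5 2; 4 -3 -1)], sign=+1
⇒ 4πI² = 245/507
I = (+1)√(245/507/(4π)) = 0.19609844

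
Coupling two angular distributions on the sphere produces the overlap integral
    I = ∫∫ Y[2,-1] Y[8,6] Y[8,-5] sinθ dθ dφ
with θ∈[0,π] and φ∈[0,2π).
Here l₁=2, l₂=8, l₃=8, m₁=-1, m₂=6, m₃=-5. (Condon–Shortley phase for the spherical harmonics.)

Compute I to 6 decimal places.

0.193241

Checks pass: Σm=0; 18 even; l₃=8∈[6,10].
(2·2+1)(2·8+1)(2·8+1) = 1445
Δ: 2! 2! 14! / 19! → 1/348840
sum: t=0:+1/116121600 t=1:−1/25401600 t=2:+1/116121600 = -1/45158400
3j²(2 8 8; 0 0 0) = Δ·Π!·Σ² = 24/1615  (sign -1)
sum: t=1:−1/12454041600 t=2:+1/1916006400 = 1/2264371200
3j²(2 8 8; -1 6 -5) = Δ·Π!·Σ² = 847/38760  (sign -1)
combine: 4πI² = 1445·24/1615·847/38760 = 847/1805
take √, sign +1: I = 0.19324051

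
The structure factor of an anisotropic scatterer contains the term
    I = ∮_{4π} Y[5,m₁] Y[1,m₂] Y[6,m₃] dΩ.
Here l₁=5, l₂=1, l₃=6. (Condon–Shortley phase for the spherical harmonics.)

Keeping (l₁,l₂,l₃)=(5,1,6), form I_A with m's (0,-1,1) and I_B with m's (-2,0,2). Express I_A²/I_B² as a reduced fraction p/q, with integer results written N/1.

21/32

l's match ⇒ only the (l;m) 3-j factors differ between A and B.
A: triangle coeff Δ(5,1,6) = 1/858; Σ_t [0,0]: t=0:+1/28800 = 1/28800; (3j)²=7/286 [(5 1 6; 0 -1 1)], sign=-1
B: triangle coeff Δ(5,1,6) = 1/858; Σ_t [0,0]: t=0:+1/30240 = 1/30240; (3j)²=16/429 [(5 1 6; -2 0 2)], sign=+1
I_A²/I_B² = (7/286)/(16/429) = 21/32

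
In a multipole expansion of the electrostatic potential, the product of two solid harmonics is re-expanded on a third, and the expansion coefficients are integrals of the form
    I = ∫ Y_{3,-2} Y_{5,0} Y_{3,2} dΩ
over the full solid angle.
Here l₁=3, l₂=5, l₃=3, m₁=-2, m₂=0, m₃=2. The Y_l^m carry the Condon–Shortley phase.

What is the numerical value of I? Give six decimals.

0.000000

L=11 odd ⇒ parity kills the (l;000) factor ⇒ I = 0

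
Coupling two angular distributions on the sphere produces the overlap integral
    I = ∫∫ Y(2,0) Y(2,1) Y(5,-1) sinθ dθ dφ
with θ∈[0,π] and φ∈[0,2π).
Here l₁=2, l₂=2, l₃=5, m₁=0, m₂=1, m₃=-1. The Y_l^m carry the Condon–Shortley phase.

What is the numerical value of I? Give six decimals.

|2−2|≤5≤2+2 violated ⇒ I = 0

0.000000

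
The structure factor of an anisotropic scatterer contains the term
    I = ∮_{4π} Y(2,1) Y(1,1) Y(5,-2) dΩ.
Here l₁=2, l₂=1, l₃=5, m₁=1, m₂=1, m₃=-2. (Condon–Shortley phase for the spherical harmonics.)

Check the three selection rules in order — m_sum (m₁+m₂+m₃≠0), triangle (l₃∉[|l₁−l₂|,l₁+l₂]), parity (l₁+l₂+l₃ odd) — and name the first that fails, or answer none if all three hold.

Σmᵢ = 0  ✓
l₃∈[|l₁−l₂|,l₁+l₂]=[1,3], have l₃=5  ✗
Σlᵢ = 8 ⇒ even

triangle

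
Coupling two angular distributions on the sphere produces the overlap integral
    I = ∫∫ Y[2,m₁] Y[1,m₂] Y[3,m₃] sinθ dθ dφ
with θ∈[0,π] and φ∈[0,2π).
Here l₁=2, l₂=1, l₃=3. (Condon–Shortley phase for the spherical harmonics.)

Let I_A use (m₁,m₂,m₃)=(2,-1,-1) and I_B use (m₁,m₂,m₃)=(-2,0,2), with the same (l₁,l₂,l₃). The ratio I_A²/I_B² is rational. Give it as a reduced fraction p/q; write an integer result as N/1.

Shared (l₁,l₂,l₃)=(2,1,3): N and (l;000)² cancel in I_A²/I_B².
A: Δ = 0!·4!·2!/7! = 1/105; Racah Σ t=0..0: t=0:+1/48 = 1/48; ⇒ 3j(2 1 3; 2 -1 -1)² = 1/105, sgn +1
B: Δ = 0!·4!·2!/7! = 1/105; Racah Σ t=0..0: t=0:+1/24 = 1/24; ⇒ 3j(2 1 3; -2 0 2)² = 1/21, sgn -1
I_A²/I_B² = (1/105)/(1/21) = 1/5

1/5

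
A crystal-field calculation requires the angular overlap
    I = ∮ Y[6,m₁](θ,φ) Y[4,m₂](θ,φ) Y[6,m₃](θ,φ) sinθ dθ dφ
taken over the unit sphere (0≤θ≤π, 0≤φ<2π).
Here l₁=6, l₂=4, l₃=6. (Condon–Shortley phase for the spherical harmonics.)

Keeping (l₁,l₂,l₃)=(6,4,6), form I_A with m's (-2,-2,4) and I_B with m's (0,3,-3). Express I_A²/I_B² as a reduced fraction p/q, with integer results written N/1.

Same 6,4,6: normalisation and zero-m 3j drop out of the ratio.
A: Δ: 4! 8! 4! / 17! → 1/15315300; sum: t=0:+1/3870720 t=1:−1/181440 t=2:+1/138240 = 23/11612160; 3j²(6 4 6; -2 -2 4) = Δ·Π!·Σ² = 529/204204  (sign +1)
B: Δ: 4! 8! 4! / 17! → 1/15315300; sum: t=3:−1/103680 t=4:+1/207360 = -1/207360; 3j²(6 4 6; 0 3 -3) = Δ·Π!·Σ² = 21/2431  (sign +1)
I_A²/I_B² = (529/204204)/(21/2431) = 529/1764

529/1764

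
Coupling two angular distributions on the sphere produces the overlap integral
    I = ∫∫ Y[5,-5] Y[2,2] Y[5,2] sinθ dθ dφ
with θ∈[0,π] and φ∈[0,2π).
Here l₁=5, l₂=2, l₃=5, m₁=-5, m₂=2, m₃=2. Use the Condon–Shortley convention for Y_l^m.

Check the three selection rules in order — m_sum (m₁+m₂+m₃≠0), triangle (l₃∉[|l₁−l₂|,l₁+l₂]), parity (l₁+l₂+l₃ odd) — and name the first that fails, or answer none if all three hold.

m_sum

Σmᵢ = -1  ✗
l₃∈[|l₁−l₂|,l₁+l₂]=[3,7], have l₃=5
Σlᵢ = 12 ⇒ even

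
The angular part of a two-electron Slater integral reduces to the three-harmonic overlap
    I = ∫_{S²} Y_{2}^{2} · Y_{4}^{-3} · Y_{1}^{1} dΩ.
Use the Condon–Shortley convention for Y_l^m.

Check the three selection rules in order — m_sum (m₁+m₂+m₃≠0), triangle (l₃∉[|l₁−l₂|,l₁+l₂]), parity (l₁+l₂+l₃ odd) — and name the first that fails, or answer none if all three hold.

triangle

azimuthal sum: 2 − 3 + 1 = 0  ✓
2 ≤ 1 ≤ 6 (triangle on l)  ✗
L = 2 + 4 + 1 = 7 (odd)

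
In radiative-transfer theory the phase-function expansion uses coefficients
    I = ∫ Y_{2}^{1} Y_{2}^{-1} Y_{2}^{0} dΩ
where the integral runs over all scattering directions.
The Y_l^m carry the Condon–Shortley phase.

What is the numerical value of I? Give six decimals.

-0.090112

Checks pass: Σm=0; 6 even; l₃=2∈[0,4].
(2·2+1)(2·2+1)(2·2+1) = 125
Δ: 2! 2! 2! / 7! → 1/630
sum: t=0:+1/8 t=1:−1/1 t=2:+1/8 = -3/4
3j²(2 2 2; 0 0 0) = Δ·Π!·Σ² = 2/35  (sign -1)
sum: t=0:+1/2 t=1:−1/4 = 1/4
3j²(2 2 2; 1 -1 0) = Δ·Π!·Σ² = 1/70  (sign +1)
combine: 4πI² = 125·2/35·1/70 = 5/49
take √, sign -1: I = -0.09011188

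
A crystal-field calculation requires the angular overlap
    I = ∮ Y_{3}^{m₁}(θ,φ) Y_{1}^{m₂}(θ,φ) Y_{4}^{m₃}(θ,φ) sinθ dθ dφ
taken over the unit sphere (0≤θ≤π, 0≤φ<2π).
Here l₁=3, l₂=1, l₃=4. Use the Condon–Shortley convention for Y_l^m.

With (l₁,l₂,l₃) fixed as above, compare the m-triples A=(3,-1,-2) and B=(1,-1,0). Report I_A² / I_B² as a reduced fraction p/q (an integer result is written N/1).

1/6

Shared (l₁,l₂,l₃)=(3,1,4): N and (l;000)² cancel in I_A²/I_B².
A: Δ = 0!·6!·2!/9! = 1/252; Racah Σ t=0..0: t=0:+1/1440 = 1/1440; ⇒ 3j(3 1 4; 3 -1 -2)² = 1/252, sgn +1
B: Δ = 0!·6!·2!/9! = 1/252; Racah Σ t=0..0: t=0:+1/96 = 1/96; ⇒ 3j(3 1 4; 1 -1 0)² = 1/42, sgn +1
I_A²/I_B² = (1/252)/(1/42) = 1/6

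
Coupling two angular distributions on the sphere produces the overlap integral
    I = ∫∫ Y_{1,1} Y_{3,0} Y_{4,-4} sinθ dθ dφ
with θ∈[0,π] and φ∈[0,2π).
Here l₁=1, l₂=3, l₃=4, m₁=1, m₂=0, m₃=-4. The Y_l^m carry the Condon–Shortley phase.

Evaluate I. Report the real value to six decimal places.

Σmᵢ = -3 ≠ 0, so the φ-integral vanishes; I = 0

0.000000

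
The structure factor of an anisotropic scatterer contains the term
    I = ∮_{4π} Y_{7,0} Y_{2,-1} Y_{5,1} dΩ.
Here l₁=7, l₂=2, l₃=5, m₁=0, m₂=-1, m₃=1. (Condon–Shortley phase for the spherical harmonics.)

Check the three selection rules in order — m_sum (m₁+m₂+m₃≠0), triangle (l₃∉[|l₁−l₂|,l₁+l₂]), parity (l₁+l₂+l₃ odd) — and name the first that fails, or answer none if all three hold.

none

azimuthal sum: 0 − 1 + 1 = 0  ✓
5 ≤ 5 ≤ 9 (triangle on l)  ✓
L = 7 + 2 + 5 = 14 (even)  ✓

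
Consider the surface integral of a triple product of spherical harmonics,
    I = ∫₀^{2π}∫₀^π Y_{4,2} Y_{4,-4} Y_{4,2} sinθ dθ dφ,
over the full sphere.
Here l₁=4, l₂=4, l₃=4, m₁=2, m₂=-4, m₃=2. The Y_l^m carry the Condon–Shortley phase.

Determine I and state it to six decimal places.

Checks pass: Σm=0; 12 even; l₃=4∈[0,8].
(2·4+1)(2·4+1)(2·4+1) = 729
Δ: 4! 4! 4! / 13! → 1/450450
sum: t=0:+1/13824 t=1:−1/216 t=2:+1/64 t=3:−1/216 t=4:+1/13824 = 5/768
3j²(4 4 4; 0 0 0) = Δ·Π!·Σ² = 18/1001  (sign +1)
sum: t=0:+1/2304 = 1/2304
3j²(4 4 4; 2 -4 2) = Δ·Π!·Σ² = 5/143  (sign +1)
combine: 4πI² = 729·18/1001·5/143 = 65610/143143
take √, sign +1: I = 0.19098314

0.190983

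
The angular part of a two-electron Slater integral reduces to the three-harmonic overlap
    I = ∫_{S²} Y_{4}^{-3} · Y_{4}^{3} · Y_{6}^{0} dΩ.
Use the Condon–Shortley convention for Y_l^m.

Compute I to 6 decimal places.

Rules hold: Σm=0, L=14 even, 0≤6≤8.
N = 9·9·13 = 1053
Δ = 2!·6!·6!/15! = 1/1261260
Racah Σ t=0..2: t=0:+1/4608 t=1:−1/1296 t=2:+1/4608 = -7/20736
⇒ 3j(4 4 6; 0 0 0)² = 20/1287, sgn -1
Racah Σ t=1..2: t=1:−1/518400 t=2:+1/28800 = 17/518400
⇒ 3j(4 4 6; -3 3 0)² = 289/25740, sgn +1
4πI² = N·(3j₀)²·(3jₘ)² = 289/1573
I = -1·√(0.183725/4π) = -0.12091485

-0.120915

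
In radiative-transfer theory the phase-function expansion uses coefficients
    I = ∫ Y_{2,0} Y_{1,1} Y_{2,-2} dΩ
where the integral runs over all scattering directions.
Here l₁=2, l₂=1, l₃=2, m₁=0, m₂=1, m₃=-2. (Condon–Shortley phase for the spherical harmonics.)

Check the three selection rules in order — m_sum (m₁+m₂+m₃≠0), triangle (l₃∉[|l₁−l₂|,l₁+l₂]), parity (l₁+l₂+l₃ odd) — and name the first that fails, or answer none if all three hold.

azimuthal sum: 0 + 1 − 2 = -1  ✗
1 ≤ 2 ≤ 3 (triangle on l)
L = 2 + 1 + 2 = 5 (odd)

m_sum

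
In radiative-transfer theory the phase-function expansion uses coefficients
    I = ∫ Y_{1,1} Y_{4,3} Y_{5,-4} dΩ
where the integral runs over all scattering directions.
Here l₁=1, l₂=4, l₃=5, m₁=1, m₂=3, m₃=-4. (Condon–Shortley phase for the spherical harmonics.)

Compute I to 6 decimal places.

Rules hold: Σm=0, L=10 even, 3≤5≤5.
N = 3·9·11 = 297
Δ = 0!·2!·8!/11! = 1/495
Racah Σ t=0..0: t=0:+1/576 = 1/576
⇒ 3j(1 4 5; 0 0 0)² = 5/99, sgn -1
Racah Σ t=0..0: t=0:+1/10080 = 1/10080
⇒ 3j(1 4 5; 1 3 -4)² = 4/55, sgn -1
4πI² = N·(3j₀)²·(3jₘ)² = 12/11
I = +1·√(1.09091/4π) = 0.29463840

0.294638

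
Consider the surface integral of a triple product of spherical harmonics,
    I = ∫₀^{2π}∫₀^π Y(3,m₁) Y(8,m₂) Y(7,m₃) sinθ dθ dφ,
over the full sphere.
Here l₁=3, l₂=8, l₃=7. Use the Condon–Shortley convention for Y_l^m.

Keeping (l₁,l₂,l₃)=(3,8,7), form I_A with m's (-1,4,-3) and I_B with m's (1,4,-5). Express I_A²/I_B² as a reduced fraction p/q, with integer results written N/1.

68651/90601

Shared (l₁,l₂,l₃)=(3,8,7): N and (l;000)² cancel in I_A²/I_B².
A: Δ = 4!·2!·12!/19! = 1/5290740; Racah Σ t=2..4: t=2:+1/58060800 t=3:−1/13063680 t=4:+1/46448640 = -79/2090188800; ⇒ 3j(3 8 7; -1 4 -3)² = 68651/5290740, sgn -1
B: Δ = 4!·2!·12!/19! = 1/5290740; Racah Σ t=0..2: t=0:+1/22992076800 t=1:−1/239500800 t=2:+1/58060800 = 43/3284582400; ⇒ 3j(3 8 7; 1 4 -5)² = 12943/755820, sgn +1
I_A²/I_B² = (68651/5290740)/(12943/755820) = 68651/90601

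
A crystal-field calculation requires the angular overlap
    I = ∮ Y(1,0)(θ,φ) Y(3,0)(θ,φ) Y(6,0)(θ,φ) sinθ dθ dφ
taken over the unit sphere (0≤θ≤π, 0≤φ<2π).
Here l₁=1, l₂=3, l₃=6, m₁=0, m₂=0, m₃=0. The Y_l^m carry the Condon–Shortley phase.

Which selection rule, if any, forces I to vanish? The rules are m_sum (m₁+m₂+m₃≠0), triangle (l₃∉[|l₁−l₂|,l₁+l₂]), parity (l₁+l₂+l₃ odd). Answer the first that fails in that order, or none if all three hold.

Σmᵢ = 0  ✓
l₃∈[|l₁−l₂|,l₁+l₂]=[2,4], have l₃=6  ✗
Σlᵢ = 10 ⇒ even

triangle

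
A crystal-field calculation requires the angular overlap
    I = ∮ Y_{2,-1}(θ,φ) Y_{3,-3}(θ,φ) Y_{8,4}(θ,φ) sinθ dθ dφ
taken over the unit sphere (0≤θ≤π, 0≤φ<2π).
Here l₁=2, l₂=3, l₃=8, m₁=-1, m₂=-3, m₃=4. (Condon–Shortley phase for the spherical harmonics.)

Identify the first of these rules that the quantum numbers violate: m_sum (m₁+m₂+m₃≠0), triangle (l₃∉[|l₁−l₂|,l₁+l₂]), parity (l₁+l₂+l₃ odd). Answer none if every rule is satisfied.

triangle

m₁+m₂+m₃ = -1 − 3 + 4 = 0  ✓
triangle: |2−3|=1 ≤ l₃=8 ≤ 2+3=5  ✗
parity: l₁+l₂+l₃ = 13 is odd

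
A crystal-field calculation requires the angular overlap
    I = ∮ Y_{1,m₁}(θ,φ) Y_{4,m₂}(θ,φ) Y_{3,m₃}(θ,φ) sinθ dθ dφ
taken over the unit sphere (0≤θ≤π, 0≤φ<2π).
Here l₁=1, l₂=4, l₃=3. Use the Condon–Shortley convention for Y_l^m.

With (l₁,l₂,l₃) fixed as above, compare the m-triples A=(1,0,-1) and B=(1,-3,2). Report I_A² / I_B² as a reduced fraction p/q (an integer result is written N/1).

2/7

Same 1,4,3: normalisation and zero-m 3j drop out of the ratio.
A: Δ: 2! 0! 6! / 9! → 1/252; sum: t=0:+1/96 = 1/96; 3j²(1 4 3; 1 0 -1) = Δ·Π!·Σ² = 1/42  (sign +1)
B: Δ: 2! 0! 6! / 9! → 1/252; sum: t=0:+1/240 = 1/240; 3j²(1 4 3; 1 -3 2) = Δ·Π!·Σ² = 1/12  (sign -1)
I_A²/I_B² = (1/42)/(1/12) = 2/7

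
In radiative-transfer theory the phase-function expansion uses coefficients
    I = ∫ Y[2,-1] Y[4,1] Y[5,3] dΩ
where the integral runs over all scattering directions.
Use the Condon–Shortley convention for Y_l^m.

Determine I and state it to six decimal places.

m-sum = -1 + 1 + 3 = 3 ≠ 0 ⇒ I = 0

0.000000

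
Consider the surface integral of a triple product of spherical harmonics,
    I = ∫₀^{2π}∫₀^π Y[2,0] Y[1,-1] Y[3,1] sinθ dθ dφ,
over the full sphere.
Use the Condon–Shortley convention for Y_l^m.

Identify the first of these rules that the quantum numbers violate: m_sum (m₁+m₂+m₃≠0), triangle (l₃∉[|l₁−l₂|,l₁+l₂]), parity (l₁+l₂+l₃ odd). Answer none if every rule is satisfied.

m₁+m₂+m₃ = 0 − 1 + 1 = 0  ✓
triangle: |2−1|=1 ≤ l₃=3 ≤ 2+1=3  ✓
parity: l₁+l₂+l₃ = 6 is even  ✓

none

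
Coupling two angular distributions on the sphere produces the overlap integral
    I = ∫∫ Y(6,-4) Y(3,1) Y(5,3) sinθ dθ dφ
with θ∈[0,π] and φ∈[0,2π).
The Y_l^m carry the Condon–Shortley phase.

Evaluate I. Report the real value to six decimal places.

m-sum 0 ✓  L=14 even ✓  3≤5≤9 ✓
Π(2lᵢ+1) = 13×7×11 = 1001
triangle coeff Δ(6,3,5) = 1/675675
Σ_t [1,3]: t=1:−1/8640 t=2:+1/2304 t=3:−1/8640 = 7/34560
(3j)²=7/429 [(6 3 5; 0 0 0)], sign=-1
Σ_t [2,4]: t=2:+1/322560 t=3:−1/30240 t=4:+1/69120 = -1/64512
(3j)²=10/1001 [(6 3 5; -4 1 3)], sign=-1
⇒ 4πI² = 70/429
I = (+1)√(70/429/(4π)) = 0.11395029

0.113950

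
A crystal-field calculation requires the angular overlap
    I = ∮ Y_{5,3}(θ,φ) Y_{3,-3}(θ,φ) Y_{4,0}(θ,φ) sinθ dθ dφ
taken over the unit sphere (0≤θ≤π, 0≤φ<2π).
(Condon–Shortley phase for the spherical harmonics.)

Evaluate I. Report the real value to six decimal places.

Checks pass: Σm=0; 12 even; l₃=4∈[2,8].
(2·5+1)(2·3+1)(2·4+1) = 693
Δ: 4! 6! 2! / 13! → 1/180180
sum: t=1:−1/576 t=2:+1/144 t=3:−1/576 = 1/288
3j²(5 3 4; 0 0 0) = Δ·Π!·Σ² = 20/1001  (sign +1)
sum: t=0:+1/2304 = 1/2304
3j²(5 3 4; 3 -3 0) = Δ·Π!·Σ² = 5/143  (sign +1)
combine: 4πI² = 693·20/1001·5/143 = 900/1859
take √, sign +1: I = 0.19628026

0.196280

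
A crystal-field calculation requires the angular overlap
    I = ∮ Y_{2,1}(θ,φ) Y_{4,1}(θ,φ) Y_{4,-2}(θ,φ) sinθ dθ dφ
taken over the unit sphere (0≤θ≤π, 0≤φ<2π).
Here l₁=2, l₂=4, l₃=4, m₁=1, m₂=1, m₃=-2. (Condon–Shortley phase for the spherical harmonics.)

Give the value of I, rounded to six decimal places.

Rules hold: Σm=0, L=10 even, 2≤4≤6.
N = 5·9·9 = 405
Δ = 2!·2!·6!/11! = 1/13860
Racah Σ t=0..2: t=0:+1/192 t=1:−1/36 t=2:+1/192 = -5/288
⇒ 3j(2 4 4; 0 0 0)² = 20/693, sgn -1
Racah Σ t=0..1: t=0:+1/240 t=1:−1/96 = -1/160
⇒ 3j(2 4 4; 1 1 -2)² = 27/1540, sgn -1
4πI² = N·(3j₀)²·(3jₘ)² = 1215/5929
I = +1·√(0.204925/4π) = 0.12770047

0.127700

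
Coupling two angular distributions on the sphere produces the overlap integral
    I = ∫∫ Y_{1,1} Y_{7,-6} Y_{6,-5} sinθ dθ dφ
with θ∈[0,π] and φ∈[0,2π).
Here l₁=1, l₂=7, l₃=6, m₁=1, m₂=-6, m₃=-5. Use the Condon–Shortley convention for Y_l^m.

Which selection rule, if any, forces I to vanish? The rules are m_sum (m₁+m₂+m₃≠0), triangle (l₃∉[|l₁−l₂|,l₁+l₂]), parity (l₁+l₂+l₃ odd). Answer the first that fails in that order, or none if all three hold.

Σmᵢ = -10  ✗
l₃∈[|l₁−l₂|,l₁+l₂]=[6,8], have l₃=6
Σlᵢ = 14 ⇒ even

m_sum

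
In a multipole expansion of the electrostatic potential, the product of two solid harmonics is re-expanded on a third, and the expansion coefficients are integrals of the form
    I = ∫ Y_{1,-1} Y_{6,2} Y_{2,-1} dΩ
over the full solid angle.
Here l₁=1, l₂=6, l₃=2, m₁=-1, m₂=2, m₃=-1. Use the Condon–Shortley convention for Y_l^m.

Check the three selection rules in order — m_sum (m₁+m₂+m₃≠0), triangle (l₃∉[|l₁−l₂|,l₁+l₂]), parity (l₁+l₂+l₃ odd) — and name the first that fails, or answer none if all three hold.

triangle

Σmᵢ = 0  ✓
l₃∈[|l₁−l₂|,l₁+l₂]=[5,7], have l₃=2  ✗
Σlᵢ = 9 ⇒ odd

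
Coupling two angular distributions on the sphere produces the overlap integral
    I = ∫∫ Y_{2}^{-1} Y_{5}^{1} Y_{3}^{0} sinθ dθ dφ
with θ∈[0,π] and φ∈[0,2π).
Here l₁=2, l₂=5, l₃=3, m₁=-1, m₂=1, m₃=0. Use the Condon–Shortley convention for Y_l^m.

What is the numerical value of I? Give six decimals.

Checks pass: Σm=0; 10 even; l₃=3∈[3,7].
(2·2+1)(2·5+1)(2·3+1) = 385
Δ: 4! 0! 6! / 11! → 1/2310
sum: t=2:+1/144 = 1/144
3j²(2 5 3; 0 0 0) = Δ·Π!·Σ² = 10/231  (sign -1)
sum: t=3:−1/216 = -1/216
3j²(2 5 3; -1 1 0) = Δ·Π!·Σ² = 8/231  (sign +1)
combine: 4πI² = 385·10/231·8/231 = 400/693
take √, sign -1: I = -0.21431790

-0.214318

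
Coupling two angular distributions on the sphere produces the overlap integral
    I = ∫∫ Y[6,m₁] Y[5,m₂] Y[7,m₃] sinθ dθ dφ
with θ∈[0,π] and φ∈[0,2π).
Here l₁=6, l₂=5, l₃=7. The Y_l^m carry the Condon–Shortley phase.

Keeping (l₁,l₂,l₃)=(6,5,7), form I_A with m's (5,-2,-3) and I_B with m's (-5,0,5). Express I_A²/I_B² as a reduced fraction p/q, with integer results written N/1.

875/66

Same 6,5,7: normalisation and zero-m 3j drop out of the ratio.
A: Δ: 4! 8! 6! / 19! → 1/174594420; sum: t=0:+1/4354560 t=1:−1/11612160 = 1/6967296; 3j²(6 5 7; 5 -2 -3) = Δ·Π!·Σ² = 625/50388  (sign +1)
B: Δ: 4! 8! 6! / 19! → 1/174594420; sum: t=3:−1/11612160 t=4:+1/14515200 = -1/58060800; 3j²(6 5 7; -5 0 5) = Δ·Π!·Σ² = 55/58786  (sign -1)
I_A²/I_B² = (625/50388)/(55/58786) = 875/66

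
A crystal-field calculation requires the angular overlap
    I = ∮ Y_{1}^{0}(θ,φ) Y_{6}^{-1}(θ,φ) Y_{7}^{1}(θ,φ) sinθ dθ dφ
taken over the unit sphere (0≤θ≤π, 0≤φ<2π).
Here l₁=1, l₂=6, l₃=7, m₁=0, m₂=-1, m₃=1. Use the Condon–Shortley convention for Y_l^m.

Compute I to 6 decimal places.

-0.242415

m-sum 0 ✓  L=14 even ✓  5≤7≤7 ✓
Π(2lᵢ+1) = 3×13×15 = 585
triangle coeff Δ(1,6,7) = 1/1365
Σ_t [0,0]: t=0:+1/518400 = 1/518400
(3j)²=7/195 [(1 6 7; 0 0 0)], sign=-1
Σ_t [0,0]: t=0:+1/604800 = 1/604800
(3j)²=16/455 [(1 6 7; 0 -1 1)], sign=+1
⇒ 4πI² = 48/65
I = (-1)√(48/65/(4π)) = -0.24241473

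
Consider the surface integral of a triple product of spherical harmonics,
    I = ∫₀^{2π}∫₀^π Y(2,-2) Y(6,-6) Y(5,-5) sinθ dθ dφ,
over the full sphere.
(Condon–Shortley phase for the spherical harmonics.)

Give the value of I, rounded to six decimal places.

-2 − 6 − 5 = -13 ≠ 0: azimuthal integral kills it; I = 0

0.000000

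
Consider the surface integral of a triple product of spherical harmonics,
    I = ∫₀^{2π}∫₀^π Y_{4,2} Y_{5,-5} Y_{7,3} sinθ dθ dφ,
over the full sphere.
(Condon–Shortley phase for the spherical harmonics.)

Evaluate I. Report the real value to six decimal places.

0.086594

Rules hold: Σm=0, L=16 even, 1≤7≤9.
N = 9·11·15 = 1485
Δ = 2!·6!·8!/17! = 1/6126120
Racah Σ t=0..2: t=0:+1/69120 t=1:−1/20736 t=2:+1/69120 = -1/51840
⇒ 3j(4 5 7; 0 0 0)² = 280/21879, sgn +1
Racah Σ t=0..0: t=0:+1/3870720 = 1/3870720
⇒ 3j(4 5 7; 2 -5 3)² = 675/136136, sgn +1
4πI² = N·(3j₀)²·(3jₘ)² = 50625/537251
I = +1·√(0.0942297/4π) = 0.08659423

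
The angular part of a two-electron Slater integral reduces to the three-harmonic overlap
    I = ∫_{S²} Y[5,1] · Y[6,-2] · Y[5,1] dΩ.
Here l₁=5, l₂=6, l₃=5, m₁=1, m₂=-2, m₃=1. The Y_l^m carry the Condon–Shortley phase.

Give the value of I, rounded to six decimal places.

Rules hold: Σm=0, L=16 even, 1≤5≤11.
N = 11·13·11 = 1573
Δ = 6!·4!·6!/17! = 1/28588560
Racah Σ t=1..5: t=1:−1/345600 t=2:+1/13824 t=3:−1/5184 t=4:+1/13824 t=5:−1/345600 = -7/129600
⇒ 3j(5 6 5; 0 0 0)² = 80/7293, sgn +1
Racah Σ t=0..4: t=0:+1/829440 t=1:−1/25920 t=2:+1/9216 t=3:−1/25920 t=4:+1/829440 = 7/207360
⇒ 3j(5 6 5; 1 -2 1)² = 28/2431, sgn +1
4πI² = N·(3j₀)²·(3jₘ)² = 2240/11271
I = +1·√(0.19874/4π) = 0.12575865

0.125759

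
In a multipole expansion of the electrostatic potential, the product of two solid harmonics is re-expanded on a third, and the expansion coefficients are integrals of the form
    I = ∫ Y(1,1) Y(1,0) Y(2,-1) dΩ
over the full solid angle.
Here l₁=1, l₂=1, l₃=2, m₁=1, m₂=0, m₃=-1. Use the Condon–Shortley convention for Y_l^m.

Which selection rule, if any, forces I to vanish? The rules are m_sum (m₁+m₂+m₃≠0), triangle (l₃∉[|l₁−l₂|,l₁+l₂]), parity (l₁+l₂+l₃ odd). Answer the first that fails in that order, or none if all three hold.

m₁+m₂+m₃ = 1 + 0 − 1 = 0  ✓
triangle: |1−1|=0 ≤ l₃=2 ≤ 1+1=2  ✓
parity: l₁+l₂+l₃ = 4 is even  ✓

none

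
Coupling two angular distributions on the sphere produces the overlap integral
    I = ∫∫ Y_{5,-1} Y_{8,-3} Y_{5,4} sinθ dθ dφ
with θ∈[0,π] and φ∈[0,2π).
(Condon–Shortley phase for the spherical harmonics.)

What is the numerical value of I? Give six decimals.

m-sum 0 ✓  L=18 even ✓  3≤5≤13 ✓
Π(2lᵢ+1) = 11×17×11 = 2057
triangle coeff Δ(5,8,5) = 1/37413090
Σ_t [3,5]: t=3:−1/1036800 t=4:+1/331776 t=5:−1/1036800 = 1/921600
(3j)²=490/46189 [(5 8 5; 0 0 0)], sign=-1
Σ_t [4,5]: t=4:+1/5806080 t=5:−1/29030400 = 1/7257600
(3j)²=64/4199 [(5 8 5; -1 -3 4)], sign=-1
⇒ 4πI² = 344960/1037153
I = (+1)√(344960/1037153/(4π)) = 0.16268894

0.162689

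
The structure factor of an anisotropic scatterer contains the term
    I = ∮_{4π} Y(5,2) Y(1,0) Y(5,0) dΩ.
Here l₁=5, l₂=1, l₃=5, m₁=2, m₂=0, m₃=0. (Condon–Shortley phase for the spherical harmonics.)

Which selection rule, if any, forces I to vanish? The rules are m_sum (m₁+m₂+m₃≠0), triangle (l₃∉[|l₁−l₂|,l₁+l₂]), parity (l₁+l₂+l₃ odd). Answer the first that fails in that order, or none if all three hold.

Σmᵢ = 2  ✗
l₃∈[|l₁−l₂|,l₁+l₂]=[4,6], have l₃=5
Σlᵢ = 11 ⇒ odd

m_sum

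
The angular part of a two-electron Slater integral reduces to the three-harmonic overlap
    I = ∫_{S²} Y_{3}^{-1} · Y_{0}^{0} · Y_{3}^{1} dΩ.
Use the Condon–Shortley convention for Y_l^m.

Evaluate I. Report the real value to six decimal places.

-0.282095

Checks pass: Σm=0; 6 even; l₃=3∈[3,3].
(2·3+1)(2·0+1)(2·3+1) = 49
Δ: 0! 6! 0! / 7! → 1/7
sum: t=0:+1/36 = 1/36
3j²(3 0 3; 0 0 0) = Δ·Π!·Σ² = 1/7  (sign -1)
sum: t=0:+1/48 = 1/48
3j²(3 0 3; -1 0 1) = Δ·Π!·Σ² = 1/7  (sign +1)
combine: 4πI² = 49·1/7·1/7 = 1/1
take √, sign -1: I = -0.28209479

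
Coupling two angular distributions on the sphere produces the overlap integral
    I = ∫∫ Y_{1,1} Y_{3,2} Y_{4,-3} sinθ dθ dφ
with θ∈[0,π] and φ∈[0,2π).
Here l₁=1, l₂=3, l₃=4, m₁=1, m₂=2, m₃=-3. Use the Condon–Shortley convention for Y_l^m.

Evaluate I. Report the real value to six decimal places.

Checks pass: Σm=0; 8 even; l₃=4∈[2,4].
(2·1+1)(2·3+1)(2·4+1) = 189
Δ: 0! 2! 6! / 9! → 1/252
sum: t=0:+1/36 = 1/36
3j²(1 3 4; 0 0 0) = Δ·Π!·Σ² = 4/63  (sign +1)
sum: t=0:+1/240 = 1/240
3j²(1 3 4; 1 2 -3) = Δ·Π!·Σ² = 1/12  (sign -1)
combine: 4πI² = 189·4/63·1/12 = 1/1
take √, sign -1: I = -0.28209479

-0.282095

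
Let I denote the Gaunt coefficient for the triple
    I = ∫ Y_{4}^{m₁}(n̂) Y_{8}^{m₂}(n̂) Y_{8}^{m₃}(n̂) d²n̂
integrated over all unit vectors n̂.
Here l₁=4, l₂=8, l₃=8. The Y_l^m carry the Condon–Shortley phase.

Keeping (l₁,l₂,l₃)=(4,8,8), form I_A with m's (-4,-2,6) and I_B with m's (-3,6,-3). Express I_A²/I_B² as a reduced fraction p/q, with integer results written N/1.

11/27

l's match ⇒ only the (l;m) 3-j factors differ between A and B.
A: triangle coeff Δ(4,8,8) = 1/185175900; Σ_t [4,4]: t=4:+1/4180377600 = 1/4180377600; (3j)²=11/1938 [(4 8 8; -4 -2 6)], sign=+1
B: triangle coeff Δ(4,8,8) = 1/185175900; Σ_t [3,4]: t=3:−1/5748019200 t=4:+1/1045094400 = 1/1277337600; (3j)²=9/646 [(4 8 8; -3 6 -3)], sign=-1
I_A²/I_B² = (11/1938)/(9/646) = 11/27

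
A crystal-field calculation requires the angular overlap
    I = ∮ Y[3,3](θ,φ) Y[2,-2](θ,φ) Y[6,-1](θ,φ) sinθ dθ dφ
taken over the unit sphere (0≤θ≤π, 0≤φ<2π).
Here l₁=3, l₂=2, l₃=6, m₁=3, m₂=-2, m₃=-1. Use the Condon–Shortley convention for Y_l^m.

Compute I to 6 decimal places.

0.000000

l₃=6 ∉ [1,5] — triangle fails ⇒ I = 0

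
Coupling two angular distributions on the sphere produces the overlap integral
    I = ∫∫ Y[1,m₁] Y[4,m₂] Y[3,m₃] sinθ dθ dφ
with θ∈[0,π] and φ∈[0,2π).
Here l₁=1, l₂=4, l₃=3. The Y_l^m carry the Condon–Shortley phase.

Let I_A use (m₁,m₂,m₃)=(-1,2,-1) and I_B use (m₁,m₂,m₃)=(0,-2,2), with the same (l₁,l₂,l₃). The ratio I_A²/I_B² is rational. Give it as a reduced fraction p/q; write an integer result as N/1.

l's match ⇒ only the (l;m) 3-j factors differ between A and B.
A: triangle coeff Δ(1,4,3) = 1/252; Σ_t [2,2]: t=2:+1/96 = 1/96; (3j)²=5/84 [(1 4 3; -1 2 -1)], sign=+1
B: triangle coeff Δ(1,4,3) = 1/252; Σ_t [1,1]: t=1:−1/120 = -1/120; (3j)²=1/21 [(1 4 3; 0 -2 2)], sign=+1
I_A²/I_B² = (5/84)/(1/21) = 5/4

5/4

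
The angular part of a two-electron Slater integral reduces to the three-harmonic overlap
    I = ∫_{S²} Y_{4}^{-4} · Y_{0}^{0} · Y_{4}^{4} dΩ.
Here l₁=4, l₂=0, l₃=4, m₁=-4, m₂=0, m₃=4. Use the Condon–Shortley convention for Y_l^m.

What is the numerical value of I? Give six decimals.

Checks pass: Σm=0; 8 even; l₃=4∈[4,4].
(2·4+1)(2·0+1)(2·4+1) = 81
Δ: 0! 8! 0! / 9! → 1/9
sum: t=0:+1/576 = 1/576
3j²(4 0 4; 0 0 0) = Δ·Π!·Σ² = 1/9  (sign +1)
sum: t=0:+1/40320 = 1/40320
3j²(4 0 4; -4 0 4) = Δ·Π!·Σ² = 1/9  (sign +1)
combine: 4πI² = 81·1/9·1/9 = 1/1
take √, sign +1: I = 0.28209479

0.282095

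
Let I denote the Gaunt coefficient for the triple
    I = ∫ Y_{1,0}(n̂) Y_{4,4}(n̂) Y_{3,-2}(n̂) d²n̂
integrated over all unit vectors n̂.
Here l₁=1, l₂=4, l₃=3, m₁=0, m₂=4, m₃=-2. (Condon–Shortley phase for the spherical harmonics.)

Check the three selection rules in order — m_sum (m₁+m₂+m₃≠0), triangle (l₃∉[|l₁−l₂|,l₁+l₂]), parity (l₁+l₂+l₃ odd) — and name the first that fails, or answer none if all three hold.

m_sum

Σmᵢ = 2  ✗
l₃∈[|l₁−l₂|,l₁+l₂]=[3,5], have l₃=3
Σlᵢ = 8 ⇒ even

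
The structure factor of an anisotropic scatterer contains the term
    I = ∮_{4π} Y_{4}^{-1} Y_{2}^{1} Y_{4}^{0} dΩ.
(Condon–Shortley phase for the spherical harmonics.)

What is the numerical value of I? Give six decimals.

-0.044869

Checks pass: Σm=0; 10 even; l₃=4∈[2,6].
(2·4+1)(2·2+1)(2·4+1) = 405
Δ: 2! 6! 2! / 11! → 1/13860
sum: t=0:+1/192 t=1:−1/36 t=2:+1/192 = -5/288
3j²(4 2 4; 0 0 0) = Δ·Π!·Σ² = 20/693  (sign -1)
sum: t=1:−1/96 t=2:+1/72 = 1/288
3j²(4 2 4; -1 1 0) = Δ·Π!·Σ² = 1/462  (sign +1)
combine: 4πI² = 405·20/693·1/462 = 150/5929
take √, sign -1: I = -0.04486937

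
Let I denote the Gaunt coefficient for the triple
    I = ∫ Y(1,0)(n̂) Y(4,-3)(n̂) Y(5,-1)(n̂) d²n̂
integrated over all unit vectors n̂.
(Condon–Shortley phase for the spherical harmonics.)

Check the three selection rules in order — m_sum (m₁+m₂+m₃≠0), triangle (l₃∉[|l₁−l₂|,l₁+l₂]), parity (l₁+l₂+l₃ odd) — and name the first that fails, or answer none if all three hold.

Σmᵢ = -4  ✗
l₃∈[|l₁−l₂|,l₁+l₂]=[3,5], have l₃=5
Σlᵢ = 10 ⇒ even

m_sum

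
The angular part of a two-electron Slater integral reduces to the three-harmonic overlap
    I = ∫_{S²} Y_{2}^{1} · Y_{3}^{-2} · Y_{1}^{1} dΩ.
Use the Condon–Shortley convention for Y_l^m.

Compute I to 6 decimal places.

0.261169

Checks pass: Σm=0; 6 even; l₃=1∈[1,5].
(2·2+1)(2·3+1)(2·1+1) = 105
Δ: 4! 0! 2! / 7! → 1/105
sum: t=2:+1/4 = 1/4
3j²(2 3 1; 0 0 0) = Δ·Π!·Σ² = 3/35  (sign -1)
sum: t=1:−1/12 = -1/12
3j²(2 3 1; 1 -2 1) = Δ·Π!·Σ² = 2/21  (sign -1)
combine: 4πI² = 105·3/35·2/21 = 6/7
take √, sign +1: I = 0.26116903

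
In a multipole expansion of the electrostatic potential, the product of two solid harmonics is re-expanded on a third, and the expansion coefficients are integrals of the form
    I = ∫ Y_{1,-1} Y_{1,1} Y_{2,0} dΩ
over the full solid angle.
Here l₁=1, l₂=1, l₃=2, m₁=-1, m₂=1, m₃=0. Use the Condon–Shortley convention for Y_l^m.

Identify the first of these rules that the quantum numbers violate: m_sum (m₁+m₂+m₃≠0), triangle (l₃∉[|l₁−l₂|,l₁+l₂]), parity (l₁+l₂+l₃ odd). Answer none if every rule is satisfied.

Σmᵢ = 0  ✓
l₃∈[|l₁−l₂|,l₁+l₂]=[0,2], have l₃=2  ✓
Σlᵢ = 4 ⇒ even  ✓

none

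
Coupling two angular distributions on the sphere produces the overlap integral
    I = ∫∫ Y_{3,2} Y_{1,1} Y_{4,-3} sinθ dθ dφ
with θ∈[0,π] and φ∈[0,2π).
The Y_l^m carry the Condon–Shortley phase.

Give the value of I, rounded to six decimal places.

-0.282095

Checks pass: Σm=0; 8 even; l₃=4∈[2,4].
(2·3+1)(2·1+1)(2·4+1) = 189
Δ: 0! 6! 2! / 9! → 1/252
sum: t=0:+1/36 = 1/36
3j²(3 1 4; 0 0 0) = Δ·Π!·Σ² = 4/63  (sign +1)
sum: t=0:+1/240 = 1/240
3j²(3 1 4; 2 1 -3) = Δ·Π!·Σ² = 1/12  (sign -1)
combine: 4πI² = 189·4/63·1/12 = 1/1
take √, sign -1: I = -0.28209479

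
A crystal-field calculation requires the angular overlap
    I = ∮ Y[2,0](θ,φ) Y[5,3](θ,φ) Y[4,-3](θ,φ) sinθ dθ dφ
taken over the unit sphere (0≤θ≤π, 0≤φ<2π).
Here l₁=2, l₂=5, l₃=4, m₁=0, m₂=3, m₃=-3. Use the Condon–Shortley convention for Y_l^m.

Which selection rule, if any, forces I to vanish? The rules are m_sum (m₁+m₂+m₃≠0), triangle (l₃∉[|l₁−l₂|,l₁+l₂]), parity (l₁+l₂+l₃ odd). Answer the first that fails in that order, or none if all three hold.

m₁+m₂+m₃ = 0 + 3 − 3 = 0  ✓
triangle: |2−5|=3 ≤ l₃=4 ≤ 2+5=7  ✓
parity: l₁+l₂+l₃ = 11 is odd  ✗

parity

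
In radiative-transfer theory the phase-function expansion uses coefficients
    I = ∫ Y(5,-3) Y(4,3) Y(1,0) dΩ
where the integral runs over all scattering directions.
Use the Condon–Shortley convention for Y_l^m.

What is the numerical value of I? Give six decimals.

-0.196426

m-sum 0 ✓  L=10 even ✓  1≤1≤9 ✓
Π(2lᵢ+1) = 11×9×3 = 297
triangle coeff Δ(5,4,1) = 1/495
Σ_t [4,4]: t=4:+1/576 = 1/576
(3j)²=5/99 [(5 4 1; 0 0 0)], sign=-1
Σ_t [7,7]: t=7:−1/5040 = -1/5040
(3j)²=16/495 [(5 4 1; -3 3 0)], sign=+1
⇒ 4πI² = 16/33
I = (-1)√(16/33/(4π)) = -0.19642560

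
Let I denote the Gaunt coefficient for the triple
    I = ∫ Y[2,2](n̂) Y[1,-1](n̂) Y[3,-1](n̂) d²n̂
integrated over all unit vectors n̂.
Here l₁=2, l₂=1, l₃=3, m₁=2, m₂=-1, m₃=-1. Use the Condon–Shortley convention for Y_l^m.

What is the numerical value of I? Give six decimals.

Rules hold: Σm=0, L=6 even, 1≤3≤3.
N = 5·3·7 = 105
Δ = 0!·4!·2!/7! = 1/105
Racah Σ t=0..0: t=0:+1/4 = 1/4
⇒ 3j(2 1 3; 0 0 0)² = 3/35, sgn -1
Racah Σ t=0..0: t=0:+1/48 = 1/48
⇒ 3j(2 1 3; 2 -1 -1)² = 1/105, sgn +1
4πI² = N·(3j₀)²·(3jₘ)² = 3/35
I = -1·√(0.0857143/4π) = -0.08258890

-0.082589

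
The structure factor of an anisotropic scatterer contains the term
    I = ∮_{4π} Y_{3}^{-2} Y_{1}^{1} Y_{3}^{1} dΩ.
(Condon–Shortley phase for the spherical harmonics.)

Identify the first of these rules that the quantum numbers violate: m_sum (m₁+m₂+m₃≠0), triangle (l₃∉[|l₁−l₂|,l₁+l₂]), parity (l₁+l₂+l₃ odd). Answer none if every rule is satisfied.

parity

m₁+m₂+m₃ = -2 + 1 + 1 = 0  ✓
triangle: |3−1|=2 ≤ l₃=3 ≤ 3+1=4  ✓
parity: l₁+l₂+l₃ = 7 is odd  ✗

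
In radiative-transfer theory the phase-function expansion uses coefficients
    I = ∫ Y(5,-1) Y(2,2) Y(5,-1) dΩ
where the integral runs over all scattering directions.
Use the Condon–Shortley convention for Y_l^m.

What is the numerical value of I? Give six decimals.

Rules hold: Σm=0, L=12 even, 3≤5≤7.
N = 11·5·11 = 605
Δ = 2!·8!·2!/13! = 1/38610
Racah Σ t=0..2: t=0:+1/2880 t=1:−1/576 t=2:+1/2880 = -1/960
⇒ 3j(5 2 5; 0 0 0)² = 10/429, sgn +1
Racah Σ t=2..2: t=2:+1/2304 = 1/2304
⇒ 3j(5 2 5; -1 2 -1)² = 5/143, sgn +1
4πI² = N·(3j₀)²·(3jₘ)² = 250/507
I = +1·√(0.493097/4π) = 0.19808933

0.198089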